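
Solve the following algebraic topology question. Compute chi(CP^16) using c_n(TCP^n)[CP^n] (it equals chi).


For any closed oriented manifold, <e(TM),[M]> = chi(M).
chi(CP^16) = 16+1 = 17

17


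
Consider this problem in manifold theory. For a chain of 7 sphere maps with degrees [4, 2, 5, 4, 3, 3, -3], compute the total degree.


Degree is multiplicative: deg(composition) = product of degrees.
= (4) * (2) * (5) * (4) * (3) * (3) * (-3) = -4320

-4320


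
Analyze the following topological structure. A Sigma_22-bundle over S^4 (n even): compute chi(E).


chi(S^4) = 2 (n even), chi(Sigma_22) = 2 - 2*22 = -42.
chi(E) = 2 * (-42) = -84

-84


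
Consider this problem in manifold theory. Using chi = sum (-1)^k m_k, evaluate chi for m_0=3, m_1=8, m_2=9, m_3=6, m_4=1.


Morse theory: chi(M) = sum_k (-1)^k m_k where m_k = #(index-k critical points).
= (3) + (-8) + (9) + (-6) + (1) = -1

-1


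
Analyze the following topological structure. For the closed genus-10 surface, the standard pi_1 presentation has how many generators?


Standard presentation: pi_1(Sigma_g) = <a_1,b_1,...,a_g,b_g | [a_1,b_1]...[a_g,b_g] = 1>.
Number of generators = 2g = 2*10 = 20

20


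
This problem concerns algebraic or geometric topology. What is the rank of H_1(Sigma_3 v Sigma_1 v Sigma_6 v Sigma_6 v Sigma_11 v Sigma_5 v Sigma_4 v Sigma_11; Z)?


For a wedge X v Y: reduced H_k(X v Y) = H_k(X) + H_k(Y).
Each Sigma_g contributes b_1 = 2g.
b_1 = 6 + 2 + 12 + 12 + 22 + 10 + 8 + 22 = 94

94


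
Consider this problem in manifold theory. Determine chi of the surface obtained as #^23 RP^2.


For a non-orientable closed surface with k crosscaps: chi = 2 - k.
Here k = 23.
chi = 2 - 23 = -21

-21


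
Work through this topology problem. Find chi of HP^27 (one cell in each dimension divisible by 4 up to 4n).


HP^27 has one cell in each dimension 0, 4, ..., 4*27 (27+1 cells, all even-dim).
chi = 27 + 1 = 28

28


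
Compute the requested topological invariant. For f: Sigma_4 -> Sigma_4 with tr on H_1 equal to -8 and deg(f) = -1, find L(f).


L(f) = tr(f_0*) - tr(f_1*) + tr(f_2*).
= 1 - (-8) + (-1)
= 8

8


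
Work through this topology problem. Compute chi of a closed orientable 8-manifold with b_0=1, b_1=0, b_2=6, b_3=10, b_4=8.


By Poincare duality b_k = b_{8-k}, so full Betti numbers: b_0=1, b_1=0, b_2=6, b_3=10, b_4=8, b_5=10, b_6=6, b_7=0, b_8=1.
chi = sum (-1)^k b_k = 2

2


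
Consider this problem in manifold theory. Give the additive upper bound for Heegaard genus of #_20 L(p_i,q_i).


Heegaard genus satisfies g(A#B) <= g(A) + g(B).
Each lens space has g = 1.
Upper bound: 20 * 1 = 20

20


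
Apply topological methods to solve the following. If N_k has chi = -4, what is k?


chi = 2 - k for closed non-orientable surfaces with k crosscaps.
-4 = 2 - k
k = 2 - (-4) = 6

6


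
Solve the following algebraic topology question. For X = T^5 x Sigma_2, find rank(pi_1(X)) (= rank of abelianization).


pi_1(A x B) = pi_1(A) x pi_1(B); rank of abelianization = b_1.
b_1(T^5) = 5, b_1(Sigma_2) = 2*2 = 4.
b_1(product) = 5 + 4 = 9

9


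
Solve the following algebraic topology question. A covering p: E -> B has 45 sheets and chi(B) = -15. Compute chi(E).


For a finite covering: chi(E) = (number of sheets) * chi(B).
chi(E) = 45 * (-15) = -675

-675


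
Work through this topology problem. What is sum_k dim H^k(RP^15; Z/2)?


H^k(RP^15; Z/2) = Z/2 for each 0 <= k <= 15.
Total dimension = 15 + 1 = 16

16


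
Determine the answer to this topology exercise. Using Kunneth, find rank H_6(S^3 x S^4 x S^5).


Each S^d has Poincare polynomial 1 + t^d.
The product S^3 x S^4 x S^5 has Poincare polynomial prod(1+t^d_i).
Expanding: b_0=1, b_3=1, b_4=1, b_5=1, b_7=1, b_8=1, b_9=1, b_12=1.
b_6 = 0

0


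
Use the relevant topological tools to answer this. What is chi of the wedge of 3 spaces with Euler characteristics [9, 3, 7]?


chi(A v B) = chi(A) + chi(B) - 1 (one point identified).
For 3 spaces: chi = (sum chi_i) - (3 - 1).
sum = 19; chi = 19 - 2 = 17

17


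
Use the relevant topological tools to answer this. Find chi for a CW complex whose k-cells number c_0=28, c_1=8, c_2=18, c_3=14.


chi = sum_k (-1)^k c_k.
= (-1)^0*28 + (-1)^1*8 + (-1)^2*18 + (-1)^3*14
= (28) + (-8) + (18) + (-14)
= 24

24


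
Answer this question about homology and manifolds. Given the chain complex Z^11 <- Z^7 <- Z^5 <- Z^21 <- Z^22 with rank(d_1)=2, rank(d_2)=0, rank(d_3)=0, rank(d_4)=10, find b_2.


rank H_k = rank(ker d_k) - rank(im d_{k+1}).
rank(ker d_2) = rank(C_2) - rank(d_2) = 5 - 0 = 5.
rank(im d_{2+1}) = 0.
rank H_2 = 5 - 0 = 5

5


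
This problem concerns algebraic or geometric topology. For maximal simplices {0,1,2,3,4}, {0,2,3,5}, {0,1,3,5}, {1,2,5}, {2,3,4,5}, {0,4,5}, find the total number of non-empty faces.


Each maximal simplex on m vertices has 2^m - 1 nonempty faces.
Take the union (dedupe shared faces).
Total distinct faces = 49

49


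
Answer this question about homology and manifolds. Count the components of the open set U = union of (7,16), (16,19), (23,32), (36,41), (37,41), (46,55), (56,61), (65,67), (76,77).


Sort and merge overlapping open intervals.
Merged: (7,16), (16,19), (23,32), (36,41), (46,55), (56,61), (65,67), (76,77).
Number of components = 8

8


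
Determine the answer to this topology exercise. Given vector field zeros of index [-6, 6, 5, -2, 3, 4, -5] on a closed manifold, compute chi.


Poincare-Hopf: chi(M) = sum of indices of zeros.
chi = (-6) + (6) + (5) + (-2) + (3) + (4) + (-5) = 5

5


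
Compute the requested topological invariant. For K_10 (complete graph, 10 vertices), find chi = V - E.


K_10: V = 10, E = C(10,2) = 45.
chi = V - E = 10 - 45 = -35

-35


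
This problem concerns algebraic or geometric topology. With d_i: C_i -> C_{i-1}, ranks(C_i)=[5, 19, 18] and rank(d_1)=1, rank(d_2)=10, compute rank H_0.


rank H_k = rank(ker d_k) - rank(im d_{k+1}).
rank(ker d_0) = rank(C_0) - rank(d_0) = 5 - 0 = 5.
rank(im d_{0+1}) = 1.
rank H_0 = 5 - 1 = 4

4


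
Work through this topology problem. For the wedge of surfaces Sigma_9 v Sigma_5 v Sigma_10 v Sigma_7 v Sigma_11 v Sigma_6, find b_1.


For a wedge X v Y: reduced H_k(X v Y) = H_k(X) + H_k(Y).
Each Sigma_g contributes b_1 = 2g.
b_1 = 18 + 10 + 20 + 14 + 22 + 12 = 96

96


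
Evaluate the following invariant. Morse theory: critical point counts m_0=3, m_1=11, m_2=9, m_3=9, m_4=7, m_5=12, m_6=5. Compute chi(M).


Morse theory: chi(M) = sum_k (-1)^k m_k where m_k = #(index-k critical points).
= (3) + (-11) + (9) + (-9) + (7) + (-12) + (5) = -8

-8


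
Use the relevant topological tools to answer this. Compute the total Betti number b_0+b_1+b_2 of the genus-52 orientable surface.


For Sigma_52: b_0 = 1, b_1 = 2g = 104, b_2 = 1.
Total = 1 + 104 + 1 = 106

106


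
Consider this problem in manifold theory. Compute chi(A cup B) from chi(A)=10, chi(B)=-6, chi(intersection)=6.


chi(A cup B) = chi(A) + chi(B) - chi(A cap B)
= 10 + (-6) - (6)
= -2

-2


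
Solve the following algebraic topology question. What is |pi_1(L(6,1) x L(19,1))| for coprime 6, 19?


pi_1(X x Y) = pi_1(X) x pi_1(Y).
pi_1(L(6,1)) = Z/6, pi_1(L(19,1)) = Z/19.
|Z/6 x Z/19| = 6 * 19 = 114

114


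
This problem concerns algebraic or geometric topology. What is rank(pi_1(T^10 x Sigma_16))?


pi_1(A x B) = pi_1(A) x pi_1(B); rank of abelianization = b_1.
b_1(T^10) = 10, b_1(Sigma_16) = 2*16 = 32.
b_1(product) = 10 + 32 = 42

42


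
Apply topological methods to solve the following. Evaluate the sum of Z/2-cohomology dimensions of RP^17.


H^k(RP^17; Z/2) = Z/2 for each 0 <= k <= 17.
Total dimension = 17 + 1 = 18

18


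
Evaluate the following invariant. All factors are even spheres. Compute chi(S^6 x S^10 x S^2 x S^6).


chi is multiplicative: chi(X x Y) = chi(X) chi(Y).
Each even-dim sphere has chi = 2. There are 4 factors.
chi = 2^4 = 16

16


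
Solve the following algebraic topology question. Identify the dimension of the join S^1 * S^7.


Join of spheres: S^m * S^n = S^{m+n+1}.
dim = 1 + 7 + 1 = 9

9


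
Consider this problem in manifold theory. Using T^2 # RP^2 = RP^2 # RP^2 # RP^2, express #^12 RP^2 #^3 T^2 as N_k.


Since a >= 1, the sum is non-orientable; each T^2 can be replaced by RP^2 # RP^2 (since T^2#RP^2 = 3RP^2).
Total crosscaps k = 12 + 2*3 = 18.
Check via chi: chi = 12*1 + 3*0 - (12+3-1)*2 = -16 = 2 - k = -16. Consistent.

18


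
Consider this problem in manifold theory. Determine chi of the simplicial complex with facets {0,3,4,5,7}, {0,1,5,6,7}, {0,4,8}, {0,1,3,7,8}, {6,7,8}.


Enumerate all faces; f-vector: f_0=8, f_1=24, f_2=29, f_3=15, f_4=3.
chi = sum (-1)^k f_k = 1

1


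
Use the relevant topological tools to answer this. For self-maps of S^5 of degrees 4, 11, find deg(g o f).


Degree is multiplicative under composition: deg(g o f) = deg(g) * deg(f).
= 11 * 4 = 44

44


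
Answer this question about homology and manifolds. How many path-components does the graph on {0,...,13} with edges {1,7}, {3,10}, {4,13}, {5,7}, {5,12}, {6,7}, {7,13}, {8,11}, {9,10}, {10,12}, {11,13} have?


Run DFS/union-find over 14 vertices.
V = 14, E = 11.
Number of components = 3

3


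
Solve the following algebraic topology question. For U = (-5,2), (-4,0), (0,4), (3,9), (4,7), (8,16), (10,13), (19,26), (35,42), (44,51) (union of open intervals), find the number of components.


Sort and merge overlapping open intervals.
Merged: (-5,16), (19,26), (35,42), (44,51).
Number of components = 4

4


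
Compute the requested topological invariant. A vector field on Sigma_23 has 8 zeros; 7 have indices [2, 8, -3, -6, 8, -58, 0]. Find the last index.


Poincare-Hopf: sum of indices = chi(M).
chi(Sigma_23) = 2 - 2*23 = -44.
Sum of known indices = -49.
x = chi - (sum known) = -44 - (-49) = 5

5


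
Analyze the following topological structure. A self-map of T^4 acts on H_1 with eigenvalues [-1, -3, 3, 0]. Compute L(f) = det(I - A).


For a torus self-map: L(f) = det(I - A) where A acts on H_1.
L(f) = (1--1) * (1--3) * (1-3) * (1-0) = 2 * 4 * -2 * 1 = -16

-16


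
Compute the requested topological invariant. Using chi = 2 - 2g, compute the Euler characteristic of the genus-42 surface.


For a closed orientable surface of genus g: chi = 2 - 2g.
Here g = 42.
chi = 2 - 2*42 = 2 - 84 = -82

-82


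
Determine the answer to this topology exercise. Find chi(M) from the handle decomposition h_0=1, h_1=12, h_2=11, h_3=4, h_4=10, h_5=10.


Handles of index k contribute (-1)^k to chi (same as CW cells).
chi = (1) + (-12) + (11) + (-4) + (10) + (-10) = -4

-4


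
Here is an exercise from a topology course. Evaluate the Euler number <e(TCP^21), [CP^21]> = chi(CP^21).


For any closed oriented manifold, <e(TM),[M]> = chi(M).
chi(CP^21) = 21+1 = 22

22


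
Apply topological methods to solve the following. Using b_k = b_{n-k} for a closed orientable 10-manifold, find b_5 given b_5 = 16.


Poincare duality for closed orientable n-manifolds: b_k = b_{n-k}.
Here n = 10, so b_5 = b_5 = 16

16


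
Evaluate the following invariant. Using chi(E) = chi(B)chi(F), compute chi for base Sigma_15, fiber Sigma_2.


For a fiber bundle F -> E -> B (with CW structure): chi(E) = chi(B) * chi(F).
chi(Sigma_15) = -28, chi(Sigma_2) = -2.
chi(E) = (-28) * (-2) = 56

56


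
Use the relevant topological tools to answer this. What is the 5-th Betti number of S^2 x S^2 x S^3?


Each S^d has Poincare polynomial 1 + t^d.
The product S^2 x S^2 x S^3 has Poincare polynomial prod(1+t^d_i).
Expanding: b_0=1, b_2=2, b_3=1, b_4=1, b_5=2, b_7=1.
b_5 = 2

2


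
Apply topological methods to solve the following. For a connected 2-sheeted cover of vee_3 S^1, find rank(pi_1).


Nielsen-Schreier: an index-n subgroup of F_r is free of rank 1 + n(r-1).
Equivalently: chi(cover) = n*chi(base); chi(vee_r S^1) = 1 - 3 = -2.
chi(E) = 2*(-2) = -4; rank = 1 - chi(E) = 1 - (-4) = 5.
rank = 1 + 2*(3-1) = 1 + 4 = 5

5


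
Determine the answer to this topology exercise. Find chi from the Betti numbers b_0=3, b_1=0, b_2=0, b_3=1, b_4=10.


chi = sum_k (-1)^k b_k.
= (3) + (0) + (0) + (-1) + (10)
= 12

12


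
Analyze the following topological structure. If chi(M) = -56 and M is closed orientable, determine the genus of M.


chi = 2 - 2g for closed orientable surfaces.
-56 = 2 - 2g
2g = 2 - (-56) = 58
g = 29

29


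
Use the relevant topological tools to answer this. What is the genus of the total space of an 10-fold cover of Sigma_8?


For an n-sheeted cover: chi(E) = n * chi(B).
chi(Sigma_8) = 2 - 2*8 = -14.
chi(E) = 10 * (-14) = -140.
genus(E) = (2 - chi(E))/2 = (2 - (-140))/2 = 142/2 = 71

71


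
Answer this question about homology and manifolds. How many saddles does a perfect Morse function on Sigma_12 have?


A perfect Morse function has m_k = b_k.
For Sigma_12: b_0=1, b_1=2g=24, b_2=1.
Saddles m_1 = 2g = 24

24


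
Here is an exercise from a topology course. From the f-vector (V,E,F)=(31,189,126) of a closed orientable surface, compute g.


chi = V - E + F = 31 - 189 + 126 = -32
For orientable closed surface: chi = 2 - 2g, so g = (2 - chi)/2.
g = (2 - (-32)) / 2 = 34 / 2 = 17

17


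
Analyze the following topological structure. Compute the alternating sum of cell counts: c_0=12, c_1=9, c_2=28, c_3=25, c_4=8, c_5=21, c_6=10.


chi = sum_k (-1)^k c_k.
= (-1)^0*12 + (-1)^1*9 + (-1)^2*28 + (-1)^3*25 + (-1)^4*8 + (-1)^5*21 + (-1)^6*10
= (12) + (-9) + (28) + (-25) + (8) + (-21) + (10)
= 3

3


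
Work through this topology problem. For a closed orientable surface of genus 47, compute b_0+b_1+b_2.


For Sigma_47: b_0 = 1, b_1 = 2g = 94, b_2 = 1.
Total = 1 + 94 + 1 = 96

96


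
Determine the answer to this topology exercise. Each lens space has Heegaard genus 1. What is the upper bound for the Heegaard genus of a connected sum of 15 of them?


Heegaard genus satisfies g(A#B) <= g(A) + g(B).
Each lens space has g = 1.
Upper bound: 15 * 1 = 15

15


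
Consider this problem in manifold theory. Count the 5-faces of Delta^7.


Delta^7 has 7+1 vertices. A 5-face is a choice of 5+1 vertices.
f_5 = C(7+1, 5+1) = C(8,6) = 28

28


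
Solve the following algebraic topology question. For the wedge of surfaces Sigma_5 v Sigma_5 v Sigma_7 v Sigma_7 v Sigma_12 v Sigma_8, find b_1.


For a wedge X v Y: reduced H_k(X v Y) = H_k(X) + H_k(Y).
Each Sigma_g contributes b_1 = 2g.
b_1 = 10 + 10 + 14 + 14 + 24 + 16 = 88

88


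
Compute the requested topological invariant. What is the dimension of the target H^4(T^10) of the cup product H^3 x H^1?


Cup product: H^p x H^q -> H^{p+q}; here p+q = 3+1 = 4.
rank H^k(T^n) = C(n,k).
C(10,4) = 210

210


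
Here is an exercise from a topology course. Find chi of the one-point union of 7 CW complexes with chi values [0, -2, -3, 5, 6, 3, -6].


chi(A v B) = chi(A) + chi(B) - 1 (one point identified).
For 7 spaces: chi = (sum chi_i) - (7 - 1).
sum = 3; chi = 3 - 6 = -3

-3


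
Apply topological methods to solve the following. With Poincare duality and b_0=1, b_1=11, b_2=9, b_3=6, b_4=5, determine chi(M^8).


By Poincare duality b_k = b_{8-k}, so full Betti numbers: b_0=1, b_1=11, b_2=9, b_3=6, b_4=5, b_5=6, b_6=9, b_7=11, b_8=1.
chi = sum (-1)^k b_k = -9

-9


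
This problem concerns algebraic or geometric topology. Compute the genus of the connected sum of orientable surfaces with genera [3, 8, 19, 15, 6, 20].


Genus is additive under connected sum of orientable surfaces.
g = 3 + 8 + 19 + 15 + 6 + 20 = 71

71


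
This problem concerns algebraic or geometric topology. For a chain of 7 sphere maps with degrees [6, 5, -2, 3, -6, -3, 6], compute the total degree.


Degree is multiplicative: deg(composition) = product of degrees.
= (6) * (5) * (-2) * (3) * (-6) * (-3) * (6) = -19440

-19440


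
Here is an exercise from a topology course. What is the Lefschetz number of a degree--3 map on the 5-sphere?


On S^5: L(f) = tr(f_0*) + (-1)^5 tr(f_5*) = 1 + (-1)^5 * deg(f).
L(f) = 1 + (-1)^5 * -3 = 1 + 3 = 4

4


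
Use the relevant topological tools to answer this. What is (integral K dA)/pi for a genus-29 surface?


Gauss-Bonnet: integral K dA = 2*pi*chi(M).
chi(Sigma_29) = 2 - 2*29 = -56.
(integral K dA)/pi = 2*chi = 2*(-56) = -112

-112


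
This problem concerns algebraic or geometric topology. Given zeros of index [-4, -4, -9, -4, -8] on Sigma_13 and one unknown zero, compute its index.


Poincare-Hopf: sum of indices = chi(M).
chi(Sigma_13) = 2 - 2*13 = -24.
Sum of known indices = -29.
x = chi - (sum known) = -24 - (-29) = 5

5


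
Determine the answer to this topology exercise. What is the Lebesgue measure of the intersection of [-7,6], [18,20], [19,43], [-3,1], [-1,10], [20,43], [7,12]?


Intersection = [max(a_i), min(b_i)] = [20, 1].
Since 20 > 1, the intersection is empty.
Length = 0

0


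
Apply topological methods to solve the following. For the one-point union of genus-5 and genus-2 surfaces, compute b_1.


For a wedge: H_1(A v B) = H_1(A) + H_1(B).
b_1(Sigma_5) = 10, b_1(Sigma_2) = 4.
b_1 = 10 + 4 = 14

14


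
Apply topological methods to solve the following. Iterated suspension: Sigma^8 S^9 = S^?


Each suspension raises dimension by 1: Sigma S^n = S^{n+1}.
Sigma^8 S^9 = S^{9+8} = S^17

17


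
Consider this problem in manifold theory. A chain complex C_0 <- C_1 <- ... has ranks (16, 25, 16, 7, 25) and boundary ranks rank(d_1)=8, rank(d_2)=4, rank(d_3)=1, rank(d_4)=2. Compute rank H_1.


rank H_k = rank(ker d_k) - rank(im d_{k+1}).
rank(ker d_1) = rank(C_1) - rank(d_1) = 25 - 8 = 17.
rank(im d_{1+1}) = 4.
rank H_1 = 17 - 4 = 13

13


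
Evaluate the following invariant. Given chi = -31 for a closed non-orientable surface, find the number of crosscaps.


chi = 2 - k for closed non-orientable surfaces with k crosscaps.
-31 = 2 - k
k = 2 - (-31) = 33

33


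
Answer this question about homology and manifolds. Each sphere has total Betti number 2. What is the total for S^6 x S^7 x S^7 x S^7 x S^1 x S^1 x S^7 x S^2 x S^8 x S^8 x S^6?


Total Betti number is multiplicative under products.
Each S^d (d>=1) has total Betti number 2.
There are 11 sphere factors.
Total = 2^11 = 2048

2048


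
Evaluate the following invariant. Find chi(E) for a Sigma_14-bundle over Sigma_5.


For a fiber bundle F -> E -> B (with CW structure): chi(E) = chi(B) * chi(F).
chi(Sigma_5) = -8, chi(Sigma_14) = -26.
chi(E) = (-8) * (-26) = 208

208


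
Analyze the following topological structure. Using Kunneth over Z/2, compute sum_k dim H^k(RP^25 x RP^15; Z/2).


dim H^*(RP^n; Z/2) = n+1 (one Z/2 in each degree 0..n).
Total Betti number is multiplicative.
Total = (25+1) * (15+1) = 26 * 16 = 416

416


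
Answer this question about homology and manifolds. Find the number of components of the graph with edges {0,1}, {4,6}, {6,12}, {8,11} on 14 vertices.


Run DFS/union-find over 14 vertices.
V = 14, E = 4.
Number of components = 10

10


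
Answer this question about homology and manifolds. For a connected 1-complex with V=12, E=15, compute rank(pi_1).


For a connected graph: rank(pi_1) = b_1 = E - V + 1 = 1 - chi.
chi = V - E = 12 - 15 = -3.
rank = 1 - (-3) = 15 - 12 + 1 = 4

4


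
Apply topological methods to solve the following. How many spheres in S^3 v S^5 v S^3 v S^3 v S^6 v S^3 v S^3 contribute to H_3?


For a wedge of spheres, H_k (k>0) is free on one generator per sphere of dimension k.
Spheres of dimension 3: count = 5.
b_3 = 5

5


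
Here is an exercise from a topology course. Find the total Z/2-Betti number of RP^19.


H^k(RP^19; Z/2) = Z/2 for each 0 <= k <= 19.
Total dimension = 19 + 1 = 20

20


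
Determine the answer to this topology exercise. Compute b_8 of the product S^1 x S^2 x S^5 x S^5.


Each S^d has Poincare polynomial 1 + t^d.
The product S^1 x S^2 x S^5 x S^5 has Poincare polynomial prod(1+t^d_i).
Expanding: b_0=1, b_1=1, b_2=1, b_3=1, b_5=2, b_6=2, b_7=2, b_8=2, b_10=1, b_11=1, b_12=1, b_13=1.
b_8 = 2

2


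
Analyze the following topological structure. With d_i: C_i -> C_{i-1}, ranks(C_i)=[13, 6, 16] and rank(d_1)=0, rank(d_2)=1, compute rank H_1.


rank H_k = rank(ker d_k) - rank(im d_{k+1}).
rank(ker d_1) = rank(C_1) - rank(d_1) = 6 - 0 = 6.
rank(im d_{1+1}) = 1.
rank H_1 = 6 - 1 = 5

5


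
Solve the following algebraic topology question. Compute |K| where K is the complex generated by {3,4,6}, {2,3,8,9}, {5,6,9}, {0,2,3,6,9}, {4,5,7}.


Each maximal simplex on m vertices has 2^m - 1 nonempty faces.
Take the union (dedupe shared faces).
Total distinct faces = 52

52


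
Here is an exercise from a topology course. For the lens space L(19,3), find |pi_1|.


pi_1(L(p,q)) = Z/pZ for any q coprime to p.
|pi_1(L(19,3))| = 19

19


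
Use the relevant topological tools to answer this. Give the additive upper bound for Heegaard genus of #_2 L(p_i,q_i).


Heegaard genus satisfies g(A#B) <= g(A) + g(B).
Each lens space has g = 1.
Upper bound: 2 * 1 = 2

2


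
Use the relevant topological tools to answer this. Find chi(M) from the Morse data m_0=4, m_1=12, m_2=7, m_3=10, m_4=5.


Morse theory: chi(M) = sum_k (-1)^k m_k where m_k = #(index-k critical points).
= (4) + (-12) + (7) + (-10) + (5) = -6

-6


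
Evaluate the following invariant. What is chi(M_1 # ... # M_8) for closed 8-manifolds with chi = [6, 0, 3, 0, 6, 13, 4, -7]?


For n-manifolds: chi(A#B) = chi(A) + chi(B) - chi(S^8).
chi(S^8) = 1 + (-1)^8 = 2.
chi(#) = (sum chi_i) - (8-1)*chi(S^8) = 25 - 7*2 = 11

11


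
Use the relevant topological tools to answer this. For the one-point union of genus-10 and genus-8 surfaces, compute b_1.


For a wedge: H_1(A v B) = H_1(A) + H_1(B).
b_1(Sigma_10) = 20, b_1(Sigma_8) = 16.
b_1 = 20 + 16 = 36

36


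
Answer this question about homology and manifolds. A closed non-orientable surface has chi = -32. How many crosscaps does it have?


chi = 2 - k for closed non-orientable surfaces with k crosscaps.
-32 = 2 - k
k = 2 - (-32) = 34

34


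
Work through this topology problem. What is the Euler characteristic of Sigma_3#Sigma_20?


chi(Sigma_3) = 2 - 2*3 = -4
chi(Sigma_20) = 2 - 2*20 = -38
For surfaces: chi(A#B) = chi(A) + chi(B) - 2.
chi = -4 + -38 - 2 = -44

-44


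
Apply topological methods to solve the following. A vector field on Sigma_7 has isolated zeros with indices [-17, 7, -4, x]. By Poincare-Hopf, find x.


Poincare-Hopf: sum of indices = chi(M).
chi(Sigma_7) = 2 - 2*7 = -12.
Sum of known indices = -14.
x = chi - (sum known) = -12 - (-14) = 2

2


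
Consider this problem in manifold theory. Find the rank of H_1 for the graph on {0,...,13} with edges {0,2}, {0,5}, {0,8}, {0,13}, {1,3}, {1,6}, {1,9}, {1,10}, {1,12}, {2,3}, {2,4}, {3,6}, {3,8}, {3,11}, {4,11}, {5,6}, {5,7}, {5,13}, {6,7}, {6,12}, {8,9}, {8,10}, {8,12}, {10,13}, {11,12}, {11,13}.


b_1 = E - V + (number of components).
E = 26, V = 14, components = 1.
b_1 = 26 - 14 + 1 = 13

13


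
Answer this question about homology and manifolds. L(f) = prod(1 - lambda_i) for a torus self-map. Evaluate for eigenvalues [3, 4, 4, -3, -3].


For a torus self-map: L(f) = det(I - A) where A acts on H_1.
L(f) = (1-3) * (1-4) * (1-4) * (1--3) * (1--3) = -2 * -3 * -3 * 4 * 4 = -288

-288


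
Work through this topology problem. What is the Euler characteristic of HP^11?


HP^11 has one cell in each dimension 0, 4, ..., 4*11 (11+1 cells, all even-dim).
chi = 11 + 1 = 12

12


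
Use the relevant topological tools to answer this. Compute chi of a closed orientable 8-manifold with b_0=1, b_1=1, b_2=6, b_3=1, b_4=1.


By Poincare duality b_k = b_{8-k}, so full Betti numbers: b_0=1, b_1=1, b_2=6, b_3=1, b_4=1, b_5=1, b_6=6, b_7=1, b_8=1.
chi = sum (-1)^k b_k = 11

11


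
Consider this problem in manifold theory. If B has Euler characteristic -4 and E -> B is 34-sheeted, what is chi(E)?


For a finite covering: chi(E) = (number of sheets) * chi(B).
chi(E) = 34 * (-4) = -136

-136


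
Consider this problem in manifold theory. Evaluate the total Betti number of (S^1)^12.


b_k(T^12) = C(12,k), so the sum over k is sum_k C(12,k) = 2^12.
Total = 2^12 = 4096

4096


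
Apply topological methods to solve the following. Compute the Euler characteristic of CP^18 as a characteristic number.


For any closed oriented manifold, <e(TM),[M]> = chi(M).
chi(CP^18) = 18+1 = 19

19


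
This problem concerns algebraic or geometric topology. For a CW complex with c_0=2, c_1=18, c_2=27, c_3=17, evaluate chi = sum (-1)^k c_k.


chi = sum_k (-1)^k c_k.
= (-1)^0*2 + (-1)^1*18 + (-1)^2*27 + (-1)^3*17
= (2) + (-18) + (27) + (-17)
= -6

-6


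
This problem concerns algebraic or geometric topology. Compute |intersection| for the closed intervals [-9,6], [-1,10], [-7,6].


Intersection = [max(a_i), min(b_i)] = [-1, 6].
Length = 6 - -1 = 7

7


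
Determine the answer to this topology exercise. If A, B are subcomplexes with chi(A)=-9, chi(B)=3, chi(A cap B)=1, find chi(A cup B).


chi(A cup B) = chi(A) + chi(B) - chi(A cap B)
= -9 + (3) - (1)
= -7

-7


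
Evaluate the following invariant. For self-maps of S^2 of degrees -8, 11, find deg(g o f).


Degree is multiplicative under composition: deg(g o f) = deg(g) * deg(f).
= 11 * -8 = -88

-88


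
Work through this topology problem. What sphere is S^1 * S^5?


Join of spheres: S^m * S^n = S^{m+n+1}.
dim = 1 + 5 + 1 = 7

7


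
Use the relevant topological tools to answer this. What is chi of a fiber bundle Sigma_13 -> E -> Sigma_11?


For a fiber bundle F -> E -> B (with CW structure): chi(E) = chi(B) * chi(F).
chi(Sigma_11) = -20, chi(Sigma_13) = -24.
chi(E) = (-20) * (-24) = 480

480


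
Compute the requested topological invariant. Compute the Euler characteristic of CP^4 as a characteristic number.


For any closed oriented manifold, <e(TM),[M]> = chi(M).
chi(CP^4) = 4+1 = 5

5


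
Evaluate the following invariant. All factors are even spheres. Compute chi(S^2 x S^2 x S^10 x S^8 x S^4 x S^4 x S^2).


chi is multiplicative: chi(X x Y) = chi(X) chi(Y).
Each even-dim sphere has chi = 2. There are 7 factors.
chi = 2^7 = 128

128


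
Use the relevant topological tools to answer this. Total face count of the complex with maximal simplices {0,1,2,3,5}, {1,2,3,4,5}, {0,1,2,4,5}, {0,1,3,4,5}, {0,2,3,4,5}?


Each maximal simplex on m vertices has 2^m - 1 nonempty faces.
Take the union (dedupe shared faces).
Total distinct faces = 61

61


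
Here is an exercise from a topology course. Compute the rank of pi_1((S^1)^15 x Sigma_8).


pi_1(A x B) = pi_1(A) x pi_1(B); rank of abelianization = b_1.
b_1(T^15) = 15, b_1(Sigma_8) = 2*8 = 16.
b_1(product) = 15 + 16 = 31

31


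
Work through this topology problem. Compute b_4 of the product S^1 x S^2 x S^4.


Each S^d has Poincare polynomial 1 + t^d.
The product S^1 x S^2 x S^4 has Poincare polynomial prod(1+t^d_i).
Expanding: b_0=1, b_1=1, b_2=1, b_3=1, b_4=1, b_5=1, b_6=1, b_7=1.
b_4 = 1

1


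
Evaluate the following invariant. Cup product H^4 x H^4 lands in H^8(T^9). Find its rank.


Cup product: H^p x H^q -> H^{p+q}; here p+q = 4+4 = 8.
rank H^k(T^n) = C(n,k).
C(9,8) = 9

9


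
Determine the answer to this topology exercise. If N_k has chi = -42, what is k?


chi = 2 - k for closed non-orientable surfaces with k crosscaps.
-42 = 2 - k
k = 2 - (-42) = 44

44


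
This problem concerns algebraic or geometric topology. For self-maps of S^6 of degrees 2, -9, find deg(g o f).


Degree is multiplicative under composition: deg(g o f) = deg(g) * deg(f).
= -9 * 2 = -18

-18


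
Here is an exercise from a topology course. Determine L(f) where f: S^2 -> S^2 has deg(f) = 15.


On S^2: L(f) = tr(f_0*) + (-1)^2 tr(f_2*) = 1 + (-1)^2 * deg(f).
L(f) = 1 + (-1)^2 * 15 = 1 + 15 = 16

16


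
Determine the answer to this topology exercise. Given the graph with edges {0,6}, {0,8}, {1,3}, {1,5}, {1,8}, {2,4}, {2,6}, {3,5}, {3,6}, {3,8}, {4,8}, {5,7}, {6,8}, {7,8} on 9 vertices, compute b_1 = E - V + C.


b_1 = E - V + (number of components).
E = 14, V = 9, components = 1.
b_1 = 14 - 9 + 1 = 6

6


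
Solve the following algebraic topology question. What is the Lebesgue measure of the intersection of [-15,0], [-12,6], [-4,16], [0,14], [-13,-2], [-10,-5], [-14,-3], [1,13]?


Intersection = [max(a_i), min(b_i)] = [1, -5].
Since 1 > -5, the intersection is empty.
Length = 0

0


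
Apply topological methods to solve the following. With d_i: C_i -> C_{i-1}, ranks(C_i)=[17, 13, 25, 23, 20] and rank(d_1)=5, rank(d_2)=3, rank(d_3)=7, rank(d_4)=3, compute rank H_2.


rank H_k = rank(ker d_k) - rank(im d_{k+1}).
rank(ker d_2) = rank(C_2) - rank(d_2) = 25 - 3 = 22.
rank(im d_{2+1}) = 7.
rank H_2 = 22 - 7 = 15

15


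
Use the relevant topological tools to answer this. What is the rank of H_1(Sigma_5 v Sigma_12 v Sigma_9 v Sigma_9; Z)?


For a wedge X v Y: reduced H_k(X v Y) = H_k(X) + H_k(Y).
Each Sigma_g contributes b_1 = 2g.
b_1 = 10 + 24 + 18 + 18 = 70

70


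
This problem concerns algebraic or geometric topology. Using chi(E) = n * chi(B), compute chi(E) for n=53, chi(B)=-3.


For a finite covering: chi(E) = (number of sheets) * chi(B).
chi(E) = 53 * (-3) = -159

-159


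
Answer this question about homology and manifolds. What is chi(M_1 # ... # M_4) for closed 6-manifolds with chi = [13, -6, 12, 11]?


For n-manifolds: chi(A#B) = chi(A) + chi(B) - chi(S^6).
chi(S^6) = 1 + (-1)^6 = 2.
chi(#) = (sum chi_i) - (4-1)*chi(S^6) = 30 - 3*2 = 24

24


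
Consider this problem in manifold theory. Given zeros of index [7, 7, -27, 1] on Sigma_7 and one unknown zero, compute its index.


Poincare-Hopf: sum of indices = chi(M).
chi(Sigma_7) = 2 - 2*7 = -12.
Sum of known indices = -12.
x = chi - (sum known) = -12 - (-12) = 0

0


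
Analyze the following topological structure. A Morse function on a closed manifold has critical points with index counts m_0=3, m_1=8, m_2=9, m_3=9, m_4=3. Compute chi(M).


Morse theory: chi(M) = sum_k (-1)^k m_k where m_k = #(index-k critical points).
= (3) + (-8) + (9) + (-9) + (3) = -2

-2


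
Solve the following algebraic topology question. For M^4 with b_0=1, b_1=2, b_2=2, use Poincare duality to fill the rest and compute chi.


By Poincare duality b_k = b_{4-k}, so full Betti numbers: b_0=1, b_1=2, b_2=2, b_3=2, b_4=1.
chi = sum (-1)^k b_k = 0

0


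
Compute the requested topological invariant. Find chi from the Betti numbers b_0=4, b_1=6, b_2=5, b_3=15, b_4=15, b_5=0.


chi = sum_k (-1)^k b_k.
= (4) + (-6) + (5) + (-15) + (15) + (0)
= 3

3


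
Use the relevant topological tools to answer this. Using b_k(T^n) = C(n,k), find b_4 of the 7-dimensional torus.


By the Kunneth formula, b_k(T^n) = C(n,k).
b_4(T^7) = C(7,4).
C(7,4) = 7!/(4!*3!) = 35

35


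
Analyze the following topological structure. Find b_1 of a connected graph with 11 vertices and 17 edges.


For a connected graph: rank(pi_1) = b_1 = E - V + 1 = 1 - chi.
chi = V - E = 11 - 17 = -6.
rank = 1 - (-6) = 17 - 11 + 1 = 7

7


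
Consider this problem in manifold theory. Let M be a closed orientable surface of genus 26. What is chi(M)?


For a closed orientable surface of genus g: chi = 2 - 2g.
Here g = 26.
chi = 2 - 2*26 = 2 - 52 = -50

-50


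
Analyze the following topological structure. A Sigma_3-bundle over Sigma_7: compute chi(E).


For a fiber bundle F -> E -> B (with CW structure): chi(E) = chi(B) * chi(F).
chi(Sigma_7) = -12, chi(Sigma_3) = -4.
chi(E) = (-12) * (-4) = 48

48


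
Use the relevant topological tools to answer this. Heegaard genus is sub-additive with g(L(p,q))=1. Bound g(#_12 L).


Heegaard genus satisfies g(A#B) <= g(A) + g(B).
Each lens space has g = 1.
Upper bound: 12 * 1 = 12

12


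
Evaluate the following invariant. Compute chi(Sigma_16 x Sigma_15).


chi(Sigma_16) = 2 - 2*16 = -30
chi(Sigma_15) = 2 - 2*15 = -28
chi(product) = (-30) * (-28) = 840

840


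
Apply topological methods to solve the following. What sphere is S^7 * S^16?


Join of spheres: S^m * S^n = S^{m+n+1}.
dim = 7 + 16 + 1 = 24

24


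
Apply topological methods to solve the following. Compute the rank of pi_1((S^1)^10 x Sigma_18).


pi_1(A x B) = pi_1(A) x pi_1(B); rank of abelianization = b_1.
b_1(T^10) = 10, b_1(Sigma_18) = 2*18 = 36.
b_1(product) = 10 + 36 = 46

46


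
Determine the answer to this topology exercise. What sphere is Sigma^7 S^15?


Each suspension raises dimension by 1: Sigma S^n = S^{n+1}.
Sigma^7 S^15 = S^{15+7} = S^22

22


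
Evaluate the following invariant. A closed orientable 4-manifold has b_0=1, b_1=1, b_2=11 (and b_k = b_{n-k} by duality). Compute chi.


By Poincare duality b_k = b_{4-k}, so full Betti numbers: b_0=1, b_1=1, b_2=11, b_3=1, b_4=1.
chi = sum (-1)^k b_k = 11

11


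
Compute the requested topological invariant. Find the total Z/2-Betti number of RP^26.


H^k(RP^26; Z/2) = Z/2 for each 0 <= k <= 26.
Total dimension = 26 + 1 = 27

27


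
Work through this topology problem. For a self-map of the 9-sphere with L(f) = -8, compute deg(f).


L(f) = 1 + (-1)^9 deg(f) on S^9.
-8 = 1 + (-1)^9 * deg(f)
(-1)^9 * deg(f) = -9
deg(f) = 9

9


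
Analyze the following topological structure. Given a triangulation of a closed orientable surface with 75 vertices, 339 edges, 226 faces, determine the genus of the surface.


chi = V - E + F = 75 - 339 + 226 = -38
For orientable closed surface: chi = 2 - 2g, so g = (2 - chi)/2.
g = (2 - (-38)) / 2 = 40 / 2 = 20

20


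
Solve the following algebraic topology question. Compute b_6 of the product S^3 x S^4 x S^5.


Each S^d has Poincare polynomial 1 + t^d.
The product S^3 x S^4 x S^5 has Poincare polynomial prod(1+t^d_i).
Expanding: b_0=1, b_3=1, b_4=1, b_5=1, b_7=1, b_8=1, b_9=1, b_12=1.
b_6 = 0

0


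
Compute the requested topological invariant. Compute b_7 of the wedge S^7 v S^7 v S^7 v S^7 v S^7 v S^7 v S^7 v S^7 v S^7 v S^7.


For a wedge of spheres, H_k (k>0) is free on one generator per sphere of dimension k.
Spheres of dimension 7: count = 10.
b_7 = 10

10


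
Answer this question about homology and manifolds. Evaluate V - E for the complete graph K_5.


K_5: V = 5, E = C(5,2) = 10.
chi = V - E = 5 - 10 = -5

-5


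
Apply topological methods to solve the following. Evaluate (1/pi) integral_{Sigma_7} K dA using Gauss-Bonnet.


Gauss-Bonnet: integral K dA = 2*pi*chi(M).
chi(Sigma_7) = 2 - 2*7 = -12.
(integral K dA)/pi = 2*chi = 2*(-12) = -24

-24


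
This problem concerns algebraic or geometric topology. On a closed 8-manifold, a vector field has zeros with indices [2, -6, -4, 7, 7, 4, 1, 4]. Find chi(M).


Poincare-Hopf: chi(M) = sum of indices of zeros.
chi = (2) + (-6) + (-4) + (7) + (7) + (4) + (1) + (4) = 15

15


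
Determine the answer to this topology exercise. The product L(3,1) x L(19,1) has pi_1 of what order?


pi_1(X x Y) = pi_1(X) x pi_1(Y).
pi_1(L(3,1)) = Z/3, pi_1(L(19,1)) = Z/19.
|Z/3 x Z/19| = 3 * 19 = 57

57


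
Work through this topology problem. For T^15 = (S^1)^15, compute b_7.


By the Kunneth formula, b_k(T^n) = C(n,k).
b_7(T^15) = C(15,7).
C(15,7) = 15!/(7!*8!) = 6435

6435


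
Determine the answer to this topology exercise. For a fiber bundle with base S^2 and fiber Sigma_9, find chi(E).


chi(S^2) = 2 (n even), chi(Sigma_9) = 2 - 2*9 = -16.
chi(E) = 2 * (-16) = -32

-32


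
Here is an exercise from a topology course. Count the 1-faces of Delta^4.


Delta^4 has 4+1 vertices. A 1-face is a choice of 1+1 vertices.
f_1 = C(4+1, 1+1) = C(5,2) = 10

10


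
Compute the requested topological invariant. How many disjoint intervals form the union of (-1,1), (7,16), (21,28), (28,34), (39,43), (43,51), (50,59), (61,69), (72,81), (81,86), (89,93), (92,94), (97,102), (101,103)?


Sort and merge overlapping open intervals.
Merged: (-1,1), (7,16), (21,28), (28,34), (39,43), (43,59), (61,69), (72,81), (81,86), (89,94), (97,103).
Number of components = 11

11


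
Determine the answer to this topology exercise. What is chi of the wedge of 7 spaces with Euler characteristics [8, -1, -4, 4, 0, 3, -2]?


chi(A v B) = chi(A) + chi(B) - 1 (one point identified).
For 7 spaces: chi = (sum chi_i) - (7 - 1).
sum = 8; chi = 8 - 6 = 2

2


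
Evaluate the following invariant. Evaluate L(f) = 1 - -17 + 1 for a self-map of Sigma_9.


L(f) = tr(f_0*) - tr(f_1*) + tr(f_2*).
= 1 - (-17) + (1)
= 19

19


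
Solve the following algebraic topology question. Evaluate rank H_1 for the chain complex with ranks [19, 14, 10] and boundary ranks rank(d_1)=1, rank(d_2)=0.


rank H_k = rank(ker d_k) - rank(im d_{k+1}).
rank(ker d_1) = rank(C_1) - rank(d_1) = 14 - 1 = 13.
rank(im d_{1+1}) = 0.
rank H_1 = 13 - 0 = 13

13


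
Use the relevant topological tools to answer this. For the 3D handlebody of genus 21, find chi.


A genus-g handlebody deformation retracts to a wedge of g circles.
chi(vee_g S^1) = 1 - g.
chi(H_21) = 1 - 21 = -20

-20


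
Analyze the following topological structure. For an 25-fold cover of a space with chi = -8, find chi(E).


For a finite covering: chi(E) = (number of sheets) * chi(B).
chi(E) = 25 * (-8) = -200

-200


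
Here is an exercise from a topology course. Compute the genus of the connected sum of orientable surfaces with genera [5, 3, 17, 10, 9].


Genus is additive under connected sum of orientable surfaces.
g = 5 + 3 + 17 + 10 + 9 = 44

44


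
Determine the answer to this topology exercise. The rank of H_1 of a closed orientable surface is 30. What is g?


For a closed orientable surface: b_1 = 2g.
30 = 2g
g = 30 / 2 = 15

15


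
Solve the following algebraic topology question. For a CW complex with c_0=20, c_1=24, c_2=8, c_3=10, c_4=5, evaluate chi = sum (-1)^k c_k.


chi = sum_k (-1)^k c_k.
= (-1)^0*20 + (-1)^1*24 + (-1)^2*8 + (-1)^3*10 + (-1)^4*5
= (20) + (-24) + (8) + (-10) + (5)
= -1

-1


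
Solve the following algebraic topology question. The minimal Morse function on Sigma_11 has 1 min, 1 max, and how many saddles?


A perfect Morse function has m_k = b_k.
For Sigma_11: b_0=1, b_1=2g=22, b_2=1.
Saddles m_1 = 2g = 22

22


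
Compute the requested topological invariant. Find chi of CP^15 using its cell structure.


CP^15 has one cell in each even dimension 0, 2, ..., 2*15 (15+1 cells total).
All cells are even-dimensional, so chi = number of cells.
chi = 15 + 1 = 16

16


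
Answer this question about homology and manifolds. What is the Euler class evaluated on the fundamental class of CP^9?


For any closed oriented manifold, <e(TM),[M]> = chi(M).
chi(CP^9) = 9+1 = 10

10


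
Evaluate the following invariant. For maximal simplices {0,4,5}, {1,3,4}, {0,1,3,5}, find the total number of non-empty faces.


Each maximal simplex on m vertices has 2^m - 1 nonempty faces.
Take the union (dedupe shared faces).
Total distinct faces = 22

22


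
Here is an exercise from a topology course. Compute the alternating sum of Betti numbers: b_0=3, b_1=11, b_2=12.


chi = sum_k (-1)^k b_k.
= (3) + (-11) + (12)
= 4

4


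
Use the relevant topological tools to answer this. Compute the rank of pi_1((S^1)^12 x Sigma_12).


pi_1(A x B) = pi_1(A) x pi_1(B); rank of abelianization = b_1.
b_1(T^12) = 12, b_1(Sigma_12) = 2*12 = 24.
b_1(product) = 12 + 24 = 36

36


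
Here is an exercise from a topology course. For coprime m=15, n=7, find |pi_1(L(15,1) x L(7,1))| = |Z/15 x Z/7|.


pi_1(X x Y) = pi_1(X) x pi_1(Y).
pi_1(L(15,1)) = Z/15, pi_1(L(7,1)) = Z/7.
|Z/15 x Z/7| = 15 * 7 = 105

105


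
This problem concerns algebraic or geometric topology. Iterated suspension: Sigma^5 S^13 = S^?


Each suspension raises dimension by 1: Sigma S^n = S^{n+1}.
Sigma^5 S^13 = S^{13+5} = S^18

18
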